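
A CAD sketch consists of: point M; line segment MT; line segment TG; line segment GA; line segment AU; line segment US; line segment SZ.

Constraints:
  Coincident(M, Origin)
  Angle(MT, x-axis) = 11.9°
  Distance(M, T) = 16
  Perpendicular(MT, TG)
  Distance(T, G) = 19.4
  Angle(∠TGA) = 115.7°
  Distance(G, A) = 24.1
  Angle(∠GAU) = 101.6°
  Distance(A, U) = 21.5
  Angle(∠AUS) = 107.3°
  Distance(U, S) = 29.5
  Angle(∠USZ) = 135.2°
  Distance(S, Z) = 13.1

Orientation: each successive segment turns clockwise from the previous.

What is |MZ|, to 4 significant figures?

17.60

∠AUS = 107.3° gives US at 66.50° from the x-axis; with |US| = 29.5, S = (-3.950, 10.71). ∠USZ = 135.2° gives SZ at 21.70° from the x-axis; with |SZ| = 13.1, Z = (8.222, 15.56). Then |MZ| = |Z − M| = 17.60.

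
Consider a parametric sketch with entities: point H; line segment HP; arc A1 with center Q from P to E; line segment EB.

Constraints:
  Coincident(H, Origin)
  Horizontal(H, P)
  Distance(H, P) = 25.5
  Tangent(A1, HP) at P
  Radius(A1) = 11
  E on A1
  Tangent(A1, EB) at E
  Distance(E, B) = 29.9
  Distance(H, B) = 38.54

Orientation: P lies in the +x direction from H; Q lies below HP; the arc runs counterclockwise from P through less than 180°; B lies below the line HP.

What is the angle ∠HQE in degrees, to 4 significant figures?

10.41°

H is at the origin; H and P share the same y with |HP| = 25.5 and P on the +x side, so P = (25.50, 0.000). The tangent condition forces QP to be normal to HP, so Q = P + (0, -11) = (25.50, -11.00). Since QE ⟂ EB (tangency), |QB| = √(11.0² + 29.9²) = 31.86 regardless of where E sits on A1. So B lies on both circle(H, 38.54) and circle(Q, 31.86); the below-HP intersection is B = (8.090, -37.68). E is the foot of the tangent from B: E = (14.78, -8.539).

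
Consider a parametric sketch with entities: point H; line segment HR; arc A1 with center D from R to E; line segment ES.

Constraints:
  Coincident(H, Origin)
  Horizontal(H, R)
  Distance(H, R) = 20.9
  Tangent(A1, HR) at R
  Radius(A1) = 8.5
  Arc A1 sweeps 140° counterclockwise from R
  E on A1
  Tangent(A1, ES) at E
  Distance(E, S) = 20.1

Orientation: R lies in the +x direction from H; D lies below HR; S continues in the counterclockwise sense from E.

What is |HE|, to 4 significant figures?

21.53

H is at the origin; HR is horizontal with |HR| = 20.9 and R on the +x side, so R = (20.90, 0.000). Tangency of A1 to HR means the radius DR is perpendicular to HR, so D = R + (0, -8.5) = (20.90, -8.500). On A1, R sits at bearing 90° from D; a 140° counterclockwise sweep puts E at bearing 230°, so E = D + 8.5·(cos 230°, sin 230°) = (15.44, -15.01). Then |HE| = |E − H| = 21.53.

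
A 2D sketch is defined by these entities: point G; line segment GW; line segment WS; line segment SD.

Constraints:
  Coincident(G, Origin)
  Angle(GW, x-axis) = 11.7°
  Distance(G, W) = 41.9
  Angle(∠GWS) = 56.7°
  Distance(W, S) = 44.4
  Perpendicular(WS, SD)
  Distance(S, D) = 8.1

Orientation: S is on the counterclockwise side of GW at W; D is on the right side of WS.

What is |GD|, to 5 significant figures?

48.137

∠GWS = 56.7°, so WS runs at 11.7° + (180° − 56.7°) = 135.00° from the x-axis; with |WS| = 44.4, S = W + 44.4·(cos 135.00°, sin 135.00°) = (9.6339, 39.892). WS ⟂ SD; with |SD| = 8.1 on the right of WS, D = S + 8.1·(0.70711, 0.70711) = (15.361, 45.620). Then |GD| = |D − G| = 48.137.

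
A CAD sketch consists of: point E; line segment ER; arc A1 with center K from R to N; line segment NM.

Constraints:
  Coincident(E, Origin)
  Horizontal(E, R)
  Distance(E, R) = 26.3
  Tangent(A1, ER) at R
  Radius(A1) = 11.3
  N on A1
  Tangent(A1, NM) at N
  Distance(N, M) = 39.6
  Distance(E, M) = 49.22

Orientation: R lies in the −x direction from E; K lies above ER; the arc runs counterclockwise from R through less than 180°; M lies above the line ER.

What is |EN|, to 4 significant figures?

17.85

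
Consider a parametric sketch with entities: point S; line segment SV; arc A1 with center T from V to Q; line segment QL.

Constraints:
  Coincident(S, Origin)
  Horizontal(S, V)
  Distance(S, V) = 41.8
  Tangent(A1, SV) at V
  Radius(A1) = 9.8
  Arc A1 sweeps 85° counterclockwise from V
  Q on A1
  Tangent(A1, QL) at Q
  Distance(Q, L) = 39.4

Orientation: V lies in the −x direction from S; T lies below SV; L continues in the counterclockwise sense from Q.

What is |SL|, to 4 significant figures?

73.13

On A1, V sits at bearing 90° from T; an 85° counterclockwise sweep puts Q at bearing 175°, so Q = T + 9.8·(cos 175°, sin 175°) = (-51.56, -8.946). A1 meets QL tangentially, so TQ is at right angles to QL, so QL runs along (−sin 175°, cos 175°); with |QL| = 39.4, L = (-55.00, -48.20). Then |SL| = |L − S| = 73.13.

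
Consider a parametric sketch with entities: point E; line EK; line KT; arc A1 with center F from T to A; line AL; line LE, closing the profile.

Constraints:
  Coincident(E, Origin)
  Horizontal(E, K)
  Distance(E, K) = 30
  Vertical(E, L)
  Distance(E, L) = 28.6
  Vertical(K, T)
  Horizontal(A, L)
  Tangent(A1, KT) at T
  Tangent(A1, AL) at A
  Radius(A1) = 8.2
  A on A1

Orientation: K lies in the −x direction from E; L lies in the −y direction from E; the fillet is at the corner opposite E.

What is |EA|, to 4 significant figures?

35.96

E is at the origin; EK is horizontal with |EK| = 30.0 and K on the −x side, so K = (-30.00, 0.000). EL is vertical with |EL| = 28.6 and L on the −y side, so L = (0.000, -28.60). The virtual corner opposite E is at (-30.00, -28.60). A1 meets KT tangentially, so FT is at right angles to KT and tangency of A1 to AL means the radius FA is perpendicular to AL, with radius 8.2, so the center F sits 8.2 in from both sides at F = (-21.80, -20.40). That places the tangent points at T = (-30.00, -20.40) on KT and A = (-21.80, -28.60) on AL. Then |EA| = |A − E| = 35.96.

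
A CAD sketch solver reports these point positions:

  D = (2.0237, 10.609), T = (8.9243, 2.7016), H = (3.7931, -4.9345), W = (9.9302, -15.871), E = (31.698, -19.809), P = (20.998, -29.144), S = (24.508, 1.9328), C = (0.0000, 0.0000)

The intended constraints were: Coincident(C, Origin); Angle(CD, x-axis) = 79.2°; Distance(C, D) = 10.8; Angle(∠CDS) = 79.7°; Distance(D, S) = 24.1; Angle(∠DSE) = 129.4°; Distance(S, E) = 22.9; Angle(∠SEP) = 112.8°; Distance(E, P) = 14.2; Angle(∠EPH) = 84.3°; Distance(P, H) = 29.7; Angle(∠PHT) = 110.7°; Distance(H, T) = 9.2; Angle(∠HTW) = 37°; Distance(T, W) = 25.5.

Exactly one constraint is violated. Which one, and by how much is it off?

Distance(T, W) = 25.5 — off by 6.90.

C = (0.00, 0.00) ✓; CD at 79.20° ✓; |CD| = 10.80 ✓; ∠CDS = 79.70° ✓; |DS| = 24.10 ✓; ∠DSE = 129.4° ✓; |SE| = 22.90 ✓; ∠SEP = 112.8° ✓; |EP| = 14.20 ✓; ∠EPH = 84.30° ✓; |PH| = 29.70 ✓; ∠PHT = 110.7° ✓; |HT| = 9.200 ✓; ∠HTW = 37.00° ✓; |TW| = 18.60 ✗.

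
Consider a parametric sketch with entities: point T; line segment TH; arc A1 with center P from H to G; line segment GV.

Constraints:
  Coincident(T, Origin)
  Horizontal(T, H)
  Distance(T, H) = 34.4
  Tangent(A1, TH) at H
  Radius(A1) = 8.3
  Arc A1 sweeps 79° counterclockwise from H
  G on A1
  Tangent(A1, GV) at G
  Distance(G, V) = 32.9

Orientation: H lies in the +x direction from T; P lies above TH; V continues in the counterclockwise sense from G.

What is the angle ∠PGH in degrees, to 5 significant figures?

50.500°

Tangency of A1 to TH means the radius PH is perpendicular to TH, so P = H + (0, 8.3) = (34.400, 8.3000). On A1, H sits at bearing -90° from P; a 79° counterclockwise sweep puts G at bearing -11°, so G = P + 8.3·(cos -11°, sin -11°) = (42.548, 6.7163). Then cos ∠PGH = GP·GH / (|GP||GH|), giving 50.500°.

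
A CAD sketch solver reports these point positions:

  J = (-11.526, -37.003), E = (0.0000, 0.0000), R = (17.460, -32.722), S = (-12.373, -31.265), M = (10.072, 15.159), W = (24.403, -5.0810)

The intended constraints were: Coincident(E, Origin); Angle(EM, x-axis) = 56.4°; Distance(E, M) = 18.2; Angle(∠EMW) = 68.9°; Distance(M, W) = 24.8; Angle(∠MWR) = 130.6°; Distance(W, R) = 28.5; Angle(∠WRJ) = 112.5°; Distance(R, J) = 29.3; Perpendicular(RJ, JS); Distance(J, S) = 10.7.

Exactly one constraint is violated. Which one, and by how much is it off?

Distance(J, S) = 10.7 — off by 4.90.

E = (0.00, 0.00) ✓; EM at 56.40° ✓; |EM| = 18.20 ✓; ∠EMW = 68.90° ✓; |MW| = 24.80 ✓; ∠MWR = 130.6° ✓; |WR| = 28.50 ✓; ∠WRJ = 112.5° ✓; |RJ| = 29.30 ✓; ∠(RJ, JS) = 90.00° ✓; |JS| = 5.800 ✗.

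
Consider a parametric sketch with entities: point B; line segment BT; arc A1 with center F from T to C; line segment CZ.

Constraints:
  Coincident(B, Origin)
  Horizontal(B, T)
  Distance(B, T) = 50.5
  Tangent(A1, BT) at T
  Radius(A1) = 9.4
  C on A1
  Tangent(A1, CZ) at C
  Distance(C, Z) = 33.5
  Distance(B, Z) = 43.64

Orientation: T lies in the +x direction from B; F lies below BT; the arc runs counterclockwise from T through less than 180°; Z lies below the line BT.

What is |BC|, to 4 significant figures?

42.48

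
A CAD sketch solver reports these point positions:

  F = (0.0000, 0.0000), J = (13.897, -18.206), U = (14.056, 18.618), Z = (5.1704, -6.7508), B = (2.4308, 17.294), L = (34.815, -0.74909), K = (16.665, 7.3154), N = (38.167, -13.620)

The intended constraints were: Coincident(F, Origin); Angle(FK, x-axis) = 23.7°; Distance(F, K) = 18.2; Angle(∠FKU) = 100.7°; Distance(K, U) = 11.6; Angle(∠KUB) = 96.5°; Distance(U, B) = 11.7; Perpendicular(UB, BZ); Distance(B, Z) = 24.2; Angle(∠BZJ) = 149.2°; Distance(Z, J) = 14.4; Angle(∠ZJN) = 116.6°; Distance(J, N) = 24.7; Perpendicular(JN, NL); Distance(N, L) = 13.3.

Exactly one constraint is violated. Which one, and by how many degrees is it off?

Perpendicular(JN, NL) — off by 3.90°.

F = (0.00, 0.00) ✓; FK at 23.70° ✓; |FK| = 18.20 ✓; ∠FKU = 100.7° ✓; |KU| = 11.60 ✓; ∠KUB = 96.50° ✓; |UB| = 11.70 ✓; ∠(UB, BZ) = 90.00° ✓; |BZ| = 24.20 ✓; ∠BZJ = 149.2° ✓; |ZJ| = 14.40 ✓; ∠ZJN = 116.6° ✓; |JN| = 24.70 ✓; ∠(JN, NL) = 93.90° ✗; |NL| = 13.30 ✓.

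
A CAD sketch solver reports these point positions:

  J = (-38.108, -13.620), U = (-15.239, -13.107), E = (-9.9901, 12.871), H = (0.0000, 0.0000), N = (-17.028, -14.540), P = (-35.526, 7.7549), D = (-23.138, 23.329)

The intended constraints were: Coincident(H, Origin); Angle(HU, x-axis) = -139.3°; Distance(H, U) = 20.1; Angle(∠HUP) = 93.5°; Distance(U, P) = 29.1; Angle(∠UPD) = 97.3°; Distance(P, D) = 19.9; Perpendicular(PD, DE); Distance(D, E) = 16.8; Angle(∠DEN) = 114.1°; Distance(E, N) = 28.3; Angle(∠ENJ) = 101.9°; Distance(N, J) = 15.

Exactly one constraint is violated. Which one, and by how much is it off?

Distance(N, J) = 15 — off by 6.10.

H = (0.00, 0.00) ✓; HU at -139.3° ✓; |HU| = 20.10 ✓; ∠HUP = 93.50° ✓; |UP| = 29.10 ✓; ∠UPD = 97.30° ✓; |PD| = 19.90 ✓; ∠(PD, DE) = 90.00° ✓; |DE| = 16.80 ✓; ∠DEN = 114.1° ✓; |EN| = 28.30 ✓; ∠ENJ = 101.9° ✓; |NJ| = 21.10 ✗.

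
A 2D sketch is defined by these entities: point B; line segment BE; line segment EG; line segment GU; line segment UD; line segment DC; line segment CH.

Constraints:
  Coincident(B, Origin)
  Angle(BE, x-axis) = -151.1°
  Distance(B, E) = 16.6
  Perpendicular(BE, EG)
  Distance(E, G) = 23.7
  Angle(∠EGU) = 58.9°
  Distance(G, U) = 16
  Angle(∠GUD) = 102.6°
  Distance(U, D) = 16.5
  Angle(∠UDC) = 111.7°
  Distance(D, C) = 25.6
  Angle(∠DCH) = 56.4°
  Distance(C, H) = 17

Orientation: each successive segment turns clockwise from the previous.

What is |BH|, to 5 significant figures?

28.270

B is at the origin; BE runs at -151.1° with length 16.6, so E = (-14.533, -8.0225). BE is perpendicular to EG, so EG runs at 118.90°; with |EG| = 23.7, G = (-25.987, 12.726). ∠EGU = 58.9° gives GU at -2.2000° from the x-axis; with |GU| = 16.0, U = (-9.9983, 12.112). ∠GUD = 102.6° gives UD at -79.600° from the x-axis; with |UD| = 16.5, D = (-7.0197, -4.1171). ∠UDC = 111.7° gives DC at -147.90° from the x-axis; with |DC| = 25.6, C = (-28.706, -17.721). ∠DCH = 56.4° gives CH at 88.500° from the x-axis; with |CH| = 17.0, H = (-28.261, -0.72674). Then |BH| = |H − B| = 28.270.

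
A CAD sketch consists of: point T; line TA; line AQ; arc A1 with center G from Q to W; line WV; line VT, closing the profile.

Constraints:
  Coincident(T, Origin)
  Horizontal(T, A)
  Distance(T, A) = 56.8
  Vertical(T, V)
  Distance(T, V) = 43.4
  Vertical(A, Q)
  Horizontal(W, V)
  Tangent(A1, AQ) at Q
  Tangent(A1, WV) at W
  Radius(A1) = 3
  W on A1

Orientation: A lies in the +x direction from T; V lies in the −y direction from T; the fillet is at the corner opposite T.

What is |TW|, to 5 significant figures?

69.123

T is at the origin; T and A share the same y with |TA| = 56.8 and A on the +x side, so A = (56.800, 0.0000). T and V share the same x with |TV| = 43.4 and V on the −y side, so V = (0.0000, -43.400). The virtual corner opposite T is at (56.800, -43.400). The tangent condition forces GQ to be normal to AQ and since A1 is tangent to WV there, GW ⟂ WV, with radius 3.0, so the center G sits 3.0 in from both sides at G = (53.800, -40.400). That places the tangent points at Q = (56.800, -40.400) on AQ and W = (53.800, -43.400) on WV. Then |TW| = |W − T| = 69.123.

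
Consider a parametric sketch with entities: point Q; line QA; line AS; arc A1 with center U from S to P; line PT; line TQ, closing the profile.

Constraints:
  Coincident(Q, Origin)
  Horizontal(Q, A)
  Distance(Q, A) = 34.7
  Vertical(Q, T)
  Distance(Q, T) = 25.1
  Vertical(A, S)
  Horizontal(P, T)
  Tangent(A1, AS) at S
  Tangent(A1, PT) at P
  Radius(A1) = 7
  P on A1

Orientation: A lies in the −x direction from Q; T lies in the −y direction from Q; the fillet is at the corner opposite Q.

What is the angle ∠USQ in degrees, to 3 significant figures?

27.5°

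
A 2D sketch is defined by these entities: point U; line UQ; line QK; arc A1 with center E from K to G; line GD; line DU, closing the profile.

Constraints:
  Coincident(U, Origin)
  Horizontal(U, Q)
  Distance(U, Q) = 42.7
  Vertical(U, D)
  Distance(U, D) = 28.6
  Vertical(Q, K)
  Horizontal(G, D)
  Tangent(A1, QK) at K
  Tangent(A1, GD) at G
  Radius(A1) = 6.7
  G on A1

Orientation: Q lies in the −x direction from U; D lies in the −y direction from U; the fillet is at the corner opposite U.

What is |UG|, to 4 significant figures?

45.98

U is at the origin; UQ is horizontal with |UQ| = 42.7 and Q on the −x side, so Q = (-42.70, 0.000). U and D share the same x with |UD| = 28.6 and D on the −y side, so D = (0.000, -28.60). The virtual corner opposite U is at (-42.70, -28.60). Since A1 is tangent to QK there, EK ⟂ QK and tangency of A1 to GD means the radius EG is perpendicular to GD, with radius 6.7, so the center E sits 6.7 in from both sides at E = (-36.00, -21.90). That places the tangent points at K = (-42.70, -21.90) on QK and G = (-36.00, -28.60) on GD. Then |UG| = |G − U| = 45.98.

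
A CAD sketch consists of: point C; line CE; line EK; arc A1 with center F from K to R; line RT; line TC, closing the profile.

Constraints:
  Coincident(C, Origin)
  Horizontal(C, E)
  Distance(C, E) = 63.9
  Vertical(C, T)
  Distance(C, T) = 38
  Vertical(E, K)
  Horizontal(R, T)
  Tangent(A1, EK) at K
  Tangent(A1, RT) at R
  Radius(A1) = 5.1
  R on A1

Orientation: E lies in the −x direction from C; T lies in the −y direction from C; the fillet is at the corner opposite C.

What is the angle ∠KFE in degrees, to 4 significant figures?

81.19°

The virtual corner opposite C is at (-63.90, -38.00). The tangent condition forces FK to be normal to EK and A1 meets RT tangentially, so FR is at right angles to RT, with radius 5.1, so the center F sits 5.1 in from both sides at F = (-58.80, -32.90). That places the tangent points at K = (-63.90, -32.90) on EK and R = (-58.80, -38.00) on RT. Then cos ∠KFE = FK·FE / (|FK||FE|), giving 81.19°.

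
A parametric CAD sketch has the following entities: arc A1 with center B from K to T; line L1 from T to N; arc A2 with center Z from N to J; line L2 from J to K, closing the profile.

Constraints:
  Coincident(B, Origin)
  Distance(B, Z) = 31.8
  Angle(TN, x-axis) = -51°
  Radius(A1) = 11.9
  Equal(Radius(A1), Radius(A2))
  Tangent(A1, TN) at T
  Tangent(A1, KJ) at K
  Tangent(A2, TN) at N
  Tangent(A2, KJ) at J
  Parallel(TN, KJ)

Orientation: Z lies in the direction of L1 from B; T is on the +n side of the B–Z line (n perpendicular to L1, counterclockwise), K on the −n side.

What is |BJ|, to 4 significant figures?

33.95

Tangency of A1 to both parallel lines with radius 11.9 puts T and K at B ± 11.9·n: T = (9.248, 7.489), K = (-9.248, -7.489). Equal radii place N and J the same way about Z: N = Z + 11.9·n = (29.26, -17.22), J = Z − 11.9·n = (10.76, -32.20). Then |BJ| = |J − B| = 33.95.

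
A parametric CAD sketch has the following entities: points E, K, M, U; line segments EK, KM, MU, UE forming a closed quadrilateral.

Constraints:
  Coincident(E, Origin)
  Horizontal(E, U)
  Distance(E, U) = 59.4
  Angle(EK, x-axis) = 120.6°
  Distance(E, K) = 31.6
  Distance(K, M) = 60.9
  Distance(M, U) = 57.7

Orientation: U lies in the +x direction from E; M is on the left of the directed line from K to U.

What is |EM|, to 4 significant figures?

66.30

E is at the origin; E and U share the same y with |EU| = 59.4 and U in +x, so U = (59.4, 0). EK runs at 120.6° with |EK| = 31.6, so K = (-16.09, 27.20). M is determined by |KM| = 60.9 and |MU| = 57.7 together: it lies at the intersection of circle(K, 60.9) and circle(U, 57.7). With |KU| = 80.24, the foot of the radical line on KU is 42.48 from K and the perpendicular offset is √(60.9² − 42.48²) = 43.63. Taking the left-of-KU solution: M = (38.67, 53.85).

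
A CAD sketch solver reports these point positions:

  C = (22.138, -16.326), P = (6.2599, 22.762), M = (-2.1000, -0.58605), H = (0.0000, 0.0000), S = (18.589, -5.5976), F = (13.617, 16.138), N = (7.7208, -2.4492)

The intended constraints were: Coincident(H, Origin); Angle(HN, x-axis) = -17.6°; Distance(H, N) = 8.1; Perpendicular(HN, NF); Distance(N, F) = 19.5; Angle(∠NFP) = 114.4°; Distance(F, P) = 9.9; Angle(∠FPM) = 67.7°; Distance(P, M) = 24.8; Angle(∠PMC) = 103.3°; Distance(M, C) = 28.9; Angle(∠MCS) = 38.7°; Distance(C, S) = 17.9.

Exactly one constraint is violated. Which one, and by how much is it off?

Distance(C, S) = 17.9 — off by 6.60.

H = (0.00, 0.00) ✓; HN at -17.60° ✓; |HN| = 8.100 ✓; ∠(HN, NF) = 90.00° ✓; |NF| = 19.50 ✓; ∠NFP = 114.4° ✓; |FP| = 9.900 ✓; ∠FPM = 67.70° ✓; |PM| = 24.80 ✓; ∠PMC = 103.3° ✓; |MC| = 28.90 ✓; ∠MCS = 38.70° ✓; |CS| = 11.30 ✗.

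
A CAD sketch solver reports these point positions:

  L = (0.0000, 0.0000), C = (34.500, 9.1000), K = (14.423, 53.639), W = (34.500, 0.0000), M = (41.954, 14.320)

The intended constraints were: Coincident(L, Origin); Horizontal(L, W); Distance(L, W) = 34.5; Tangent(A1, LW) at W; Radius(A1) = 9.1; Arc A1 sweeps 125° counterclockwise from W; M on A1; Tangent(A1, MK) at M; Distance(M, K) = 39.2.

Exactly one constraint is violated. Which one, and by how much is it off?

Distance(M, K) = 39.2 — off by 8.80.

L = (0.00, 0.00) ✓; L.y = 0.00, W.y = 0.00 ✓; |LW| = 34.50 ✓; ∠(CW, WL) = 90.00° ✓; |CW| = 9.100 ✓; bearing(C→M) − bearing(C→W) = 125.0° ✓; |CM| = 9.100 ✓; ∠(CM, MK) = 90.00° ✓; |MK| = 48.00 ✗.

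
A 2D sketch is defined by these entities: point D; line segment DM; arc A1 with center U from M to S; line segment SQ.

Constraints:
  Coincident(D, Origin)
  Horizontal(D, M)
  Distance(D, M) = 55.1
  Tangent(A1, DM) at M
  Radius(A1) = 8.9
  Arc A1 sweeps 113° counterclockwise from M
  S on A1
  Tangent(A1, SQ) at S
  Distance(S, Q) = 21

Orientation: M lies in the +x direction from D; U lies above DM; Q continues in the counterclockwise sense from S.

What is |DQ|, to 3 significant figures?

63.6

D is at the origin; DM is horizontal with |DM| = 55.1 and M on the +x side, so M = (55.1, 0.00). The tangent condition forces UM to be normal to DM, so U = M + (0, 8.9) = (55.1, 8.90). On A1, M sits at bearing -90° from U; a 113° counterclockwise sweep puts S at bearing 23°, so S = U + 8.9·(cos 23°, sin 23°) = (63.3, 12.4). A1 meets SQ tangentially, so US is at right angles to SQ, so SQ runs along (−sin 23°, cos 23°); with |SQ| = 21.0, Q = (55.1, 31.7). Then |DQ| = |Q − D| = 63.6.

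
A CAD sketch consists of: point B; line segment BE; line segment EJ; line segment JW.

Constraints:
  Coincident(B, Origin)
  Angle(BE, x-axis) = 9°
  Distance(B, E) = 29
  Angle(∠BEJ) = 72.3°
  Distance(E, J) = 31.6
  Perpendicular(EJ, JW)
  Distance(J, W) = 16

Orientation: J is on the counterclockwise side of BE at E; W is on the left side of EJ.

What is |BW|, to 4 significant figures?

25.58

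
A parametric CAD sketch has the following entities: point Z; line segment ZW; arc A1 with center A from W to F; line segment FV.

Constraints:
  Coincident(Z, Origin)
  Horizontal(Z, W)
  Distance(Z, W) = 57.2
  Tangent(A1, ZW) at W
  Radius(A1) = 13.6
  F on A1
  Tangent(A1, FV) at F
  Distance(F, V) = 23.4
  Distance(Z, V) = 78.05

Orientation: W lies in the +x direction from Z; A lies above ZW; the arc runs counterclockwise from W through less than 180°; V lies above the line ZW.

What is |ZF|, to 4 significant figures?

72.32

Z is at the origin; Z and W share the same y with |ZW| = 57.2 and W on the +x side, so W = (57.20, 0.000). The tangent condition forces AW to be normal to ZW, so A = W + (0, 13.6) = (57.20, 13.60). Since AF ⟂ FV (tangency), |AV| = √(13.6² + 23.4²) = 27.07 regardless of where F sits on A1. So V lies on both circle(Z, 78.05) and circle(A, 27.07); the above-ZW intersection is V = (67.92, 38.45). F is the foot of the tangent from V: F = (70.70, 15.22).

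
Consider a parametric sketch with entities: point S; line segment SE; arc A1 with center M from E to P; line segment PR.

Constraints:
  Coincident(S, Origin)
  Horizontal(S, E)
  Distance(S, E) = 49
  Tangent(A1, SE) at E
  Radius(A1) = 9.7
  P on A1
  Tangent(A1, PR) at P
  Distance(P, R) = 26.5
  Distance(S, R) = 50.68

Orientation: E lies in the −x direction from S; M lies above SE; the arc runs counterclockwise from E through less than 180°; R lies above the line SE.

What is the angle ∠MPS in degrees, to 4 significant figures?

173.5°

S is at the origin; S and E share the same y with |SE| = 49.0 and E on the −x side, so E = (-49.00, 0.000). A1 meets SE tangentially, so ME is at right angles to SE, so M = E + (0, 9.7) = (-49.00, 9.700). Since MP ⟂ PR (tangency), |MR| = √(9.7² + 26.5²) = 28.22 regardless of where P sits on A1. So R lies on both circle(S, 50.68) and circle(M, 28.22); the above-SE intersection is R = (-36.60, 35.05). P is the foot of the tangent from R: P = (-39.35, 8.694).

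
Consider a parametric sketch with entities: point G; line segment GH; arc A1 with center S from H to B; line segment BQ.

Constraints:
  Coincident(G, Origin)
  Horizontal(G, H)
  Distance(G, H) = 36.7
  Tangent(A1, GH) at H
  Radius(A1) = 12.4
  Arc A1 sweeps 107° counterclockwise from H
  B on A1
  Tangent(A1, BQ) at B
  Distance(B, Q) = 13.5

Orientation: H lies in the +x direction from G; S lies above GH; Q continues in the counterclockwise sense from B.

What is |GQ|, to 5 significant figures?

53.173

On A1, H sits at bearing -90° from S; a 107° counterclockwise sweep puts B at bearing 17°, so B = S + 12.4·(cos 17°, sin 17°) = (48.558, 16.025). Since A1 is tangent to BQ there, SB ⟂ BQ, so BQ runs along (−sin 17°, cos 17°); with |BQ| = 13.5, Q = (44.611, 28.936). Then |GQ| = |Q − G| = 53.173.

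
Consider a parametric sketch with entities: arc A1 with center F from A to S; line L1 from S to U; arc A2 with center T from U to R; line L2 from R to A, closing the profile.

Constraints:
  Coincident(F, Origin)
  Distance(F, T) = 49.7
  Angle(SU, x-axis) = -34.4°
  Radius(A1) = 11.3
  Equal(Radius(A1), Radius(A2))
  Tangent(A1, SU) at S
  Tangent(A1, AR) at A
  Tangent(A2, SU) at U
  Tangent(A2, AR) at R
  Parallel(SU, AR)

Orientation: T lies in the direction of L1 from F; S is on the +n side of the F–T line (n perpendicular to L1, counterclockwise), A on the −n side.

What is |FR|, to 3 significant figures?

51.0

The slot axis is L1's direction at -34.4°, so u = (cos -34.4°, sin -34.4°) = (0.825, -0.565) and n = (−sin -34.4°, cos -34.4°) = (0.565, 0.825). F is at the origin and T lies 49.7 along u from F, so T = 49.7·u = (41.0, -28.1). Tangency of A1 to both parallel lines with radius 11.3 puts S and A at F ± 11.3·n: S = (6.38, 9.32), A = (-6.38, -9.32). Equal radii place U and R the same way about T: U = T + 11.3·n = (47.4, -18.8), R = T − 11.3·n = (34.6, -37.4). Then |FR| = |R − F| = 51.0.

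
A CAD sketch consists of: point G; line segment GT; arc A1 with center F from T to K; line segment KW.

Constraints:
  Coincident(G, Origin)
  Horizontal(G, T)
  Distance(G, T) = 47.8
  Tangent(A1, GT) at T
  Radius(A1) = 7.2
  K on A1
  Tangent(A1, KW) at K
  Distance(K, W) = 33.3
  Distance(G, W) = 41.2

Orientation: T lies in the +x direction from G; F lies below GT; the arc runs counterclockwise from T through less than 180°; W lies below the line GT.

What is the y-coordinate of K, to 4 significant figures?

-3.656

Checks: |FK| = 7.200 ✓; ∠(FK, KW) = 90.00° ✓; |KW| = 33.30 ✓; |GW| = 41.20 ✓.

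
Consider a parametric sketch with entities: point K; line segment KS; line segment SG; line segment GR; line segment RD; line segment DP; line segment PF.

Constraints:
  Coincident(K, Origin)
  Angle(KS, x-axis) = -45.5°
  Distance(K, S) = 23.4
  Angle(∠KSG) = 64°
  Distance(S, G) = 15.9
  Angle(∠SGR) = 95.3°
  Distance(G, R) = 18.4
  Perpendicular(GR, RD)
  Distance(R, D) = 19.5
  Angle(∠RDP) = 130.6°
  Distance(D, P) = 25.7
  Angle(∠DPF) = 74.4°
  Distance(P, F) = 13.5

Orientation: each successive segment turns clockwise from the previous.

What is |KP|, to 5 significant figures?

35.852

K is at the origin; KS runs at -45.5° with length 23.4, so S = (16.401, -16.690). ∠KSG = 64.0° gives SG at -161.50° from the x-axis; with |SG| = 15.9, G = (1.3229, -21.735). ∠SGR = 95.3° gives GR at 113.80° from the x-axis; with |GR| = 18.4, R = (-6.1023, -4.8999). GR is perpendicular to RD, so RD runs at 23.800°; with |RD| = 19.5, D = (11.739, 2.9692). ∠RDP = 130.6° gives DP at -25.600° from the x-axis; with |DP| = 25.7, P = (34.917, -8.1354). Then |KP| = |P − K| = 35.852.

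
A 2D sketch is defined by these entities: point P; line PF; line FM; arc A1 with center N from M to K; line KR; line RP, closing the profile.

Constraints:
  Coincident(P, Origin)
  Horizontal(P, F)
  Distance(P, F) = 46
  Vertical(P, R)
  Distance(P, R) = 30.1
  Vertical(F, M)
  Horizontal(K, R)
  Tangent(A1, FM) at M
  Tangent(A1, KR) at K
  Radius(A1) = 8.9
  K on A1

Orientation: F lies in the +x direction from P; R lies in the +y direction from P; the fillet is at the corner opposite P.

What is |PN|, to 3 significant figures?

42.7

P and R share the same x with |PR| = 30.1 and R on the +y side, so R = (0.00, 30.1). The virtual corner opposite P is at (46.0, 30.1). Since A1 is tangent to FM there, NM ⟂ FM and tangency of A1 to KR means the radius NK is perpendicular to KR, with radius 8.9, so the center N sits 8.9 in from both sides at N = (37.1, 21.2). Then |PN| = |N − P| = 42.7.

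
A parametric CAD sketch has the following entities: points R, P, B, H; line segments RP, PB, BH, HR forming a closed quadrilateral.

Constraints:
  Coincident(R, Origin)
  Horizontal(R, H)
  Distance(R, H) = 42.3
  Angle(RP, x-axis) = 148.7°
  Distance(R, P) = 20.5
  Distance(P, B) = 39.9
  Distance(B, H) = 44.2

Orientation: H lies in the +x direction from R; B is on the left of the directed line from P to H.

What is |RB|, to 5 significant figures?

37.348

R is at the origin; RH is horizontal with |RH| = 42.3 and H in +x, so H = (42.3, 0). RP runs at 148.7° with |RP| = 20.5, so P = (-17.516, 10.650). B is determined by |PB| = 39.9 and |BH| = 44.2 together: it lies at the intersection of circle(P, 39.9) and circle(H, 44.2). With |PH| = 60.757, the foot of the radical line on PH is 27.403 from P and the perpendicular offset is √(39.9² − 27.403²) = 29.002. Taking the left-of-PH solution: B = (14.546, 34.400).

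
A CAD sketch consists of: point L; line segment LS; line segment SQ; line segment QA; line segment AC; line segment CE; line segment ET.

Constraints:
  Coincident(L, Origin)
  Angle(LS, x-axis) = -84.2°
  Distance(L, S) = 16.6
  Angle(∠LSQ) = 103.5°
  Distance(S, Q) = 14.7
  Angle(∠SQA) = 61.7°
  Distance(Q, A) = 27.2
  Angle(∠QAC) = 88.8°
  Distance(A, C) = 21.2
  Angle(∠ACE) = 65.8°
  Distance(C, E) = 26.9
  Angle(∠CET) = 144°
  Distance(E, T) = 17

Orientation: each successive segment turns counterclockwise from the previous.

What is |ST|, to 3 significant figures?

22.2

L is at the origin; LS runs at -84.2° with length 16.6, so S = (1.68, -16.5). ∠LSQ = 103.5° gives SQ at -7.70° from the x-axis; with |SQ| = 14.7, Q = (16.2, -18.5). ∠SQA = 61.7° gives QA at 111° from the x-axis; with |QA| = 27.2, A = (6.67, 6.98). ∠QAC = 88.8° gives AC at -158° from the x-axis; with |AC| = 21.2, C = (-13.0, -0.897). ∠ACE = 65.8° gives CE at -44.0° from the x-axis; with |CE| = 26.9, E = (6.34, -19.6). ∠CET = 144.0° gives ET at -8.00° from the x-axis; with |ET| = 17.0, T = (23.2, -21.9). Then |ST| = |T − S| = 22.2.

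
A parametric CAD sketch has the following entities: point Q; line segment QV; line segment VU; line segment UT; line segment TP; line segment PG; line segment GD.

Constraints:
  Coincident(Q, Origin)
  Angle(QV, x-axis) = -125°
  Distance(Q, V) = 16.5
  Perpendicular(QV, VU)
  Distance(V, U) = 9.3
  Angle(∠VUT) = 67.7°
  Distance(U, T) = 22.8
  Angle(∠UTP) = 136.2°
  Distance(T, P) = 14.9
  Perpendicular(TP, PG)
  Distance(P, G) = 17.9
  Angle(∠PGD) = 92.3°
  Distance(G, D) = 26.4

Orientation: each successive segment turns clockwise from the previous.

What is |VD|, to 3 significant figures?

3.57

Q is at the origin; QV runs at -125.0° with length 16.5, so V = (-9.46, -13.5). QV is perpendicular to VU, so VU runs at 145°; with |VU| = 9.3, U = (-17.1, -8.18). ∠VUT = 67.7° gives UT at 32.7° from the x-axis; with |UT| = 22.8, T = (2.10, 4.14). ∠UTP = 136.2° gives TP at -11.1° from the x-axis; with |TP| = 14.9, P = (16.7, 1.27). TP is perpendicular to PG, so PG runs at -101°; with |PG| = 17.9, G = (13.3, -16.3). ∠PGD = 92.3° gives GD at 171° from the x-axis; with |GD| = 26.4, D = (-12.8, -12.3). Then |VD| = |D − V| = 3.57.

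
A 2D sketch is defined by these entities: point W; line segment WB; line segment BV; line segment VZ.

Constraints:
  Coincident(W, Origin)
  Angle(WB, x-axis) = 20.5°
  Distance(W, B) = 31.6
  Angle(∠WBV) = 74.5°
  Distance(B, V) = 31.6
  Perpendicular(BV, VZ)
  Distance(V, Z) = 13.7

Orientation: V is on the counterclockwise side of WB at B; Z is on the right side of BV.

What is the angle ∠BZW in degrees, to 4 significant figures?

38.89°

W is at the origin; WB runs at 20.5° with length 31.6, so B = 31.6·(cos 20.5°, sin 20.5°) = (29.60, 11.07). ∠WBV = 74.5°, so BV runs at 20.5° + (180° − 74.5°) = 126.0° from the x-axis; with |BV| = 31.6, V = B + 31.6·(cos 126.0°, sin 126.0°) = (11.02, 36.63). BV ⟂ VZ; with |VZ| = 13.7 on the right of BV, Z = V + 13.7·(0.8090, 0.5878) = (22.11, 44.68). Then cos ∠BZW = ZB·ZW / (|ZB||ZW|), giving 38.89°.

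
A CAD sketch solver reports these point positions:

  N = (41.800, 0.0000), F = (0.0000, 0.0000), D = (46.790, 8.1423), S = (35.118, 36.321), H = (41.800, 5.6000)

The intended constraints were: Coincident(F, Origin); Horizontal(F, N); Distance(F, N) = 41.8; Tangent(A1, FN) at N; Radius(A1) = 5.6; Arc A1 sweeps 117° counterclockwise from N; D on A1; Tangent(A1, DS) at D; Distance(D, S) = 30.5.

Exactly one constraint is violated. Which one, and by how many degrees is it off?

Tangent(A1, DS) at D — off by 4.50°.

F = (0.00, 0.00) ✓; F.y = 0.00, N.y = 0.00 ✓; |FN| = 41.80 ✓; ∠(HN, NF) = 90.00° ✓; |HN| = 5.600 ✓; bearing(H→D) − bearing(H→N) = 117.0° ✓; |HD| = 5.600 ✓; ∠(HD, DS) = 94.50° ✗; |DS| = 30.50 ✓.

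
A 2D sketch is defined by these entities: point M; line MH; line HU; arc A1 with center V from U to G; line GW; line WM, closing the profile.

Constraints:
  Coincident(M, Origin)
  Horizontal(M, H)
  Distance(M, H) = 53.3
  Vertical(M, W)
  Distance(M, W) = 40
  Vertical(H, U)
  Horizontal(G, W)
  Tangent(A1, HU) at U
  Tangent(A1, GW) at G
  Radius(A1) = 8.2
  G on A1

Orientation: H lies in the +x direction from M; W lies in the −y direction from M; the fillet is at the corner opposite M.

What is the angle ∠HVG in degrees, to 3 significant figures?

166°

M is at the origin; MH is horizontal with |MH| = 53.3 and H on the +x side, so H = (53.3, 0.00). MW is vertical with |MW| = 40.0 and W on the −y side, so W = (0.00, -40.0). The virtual corner opposite M is at (53.3, -40.0). A1 meets HU tangentially, so VU is at right angles to HU and tangency of A1 to GW means the radius VG is perpendicular to GW, with radius 8.2, so the center V sits 8.2 in from both sides at V = (45.1, -31.8). That places the tangent points at U = (53.3, -31.8) on HU and G = (45.1, -40.0) on GW. Then cos ∠HVG = VH·VG / (|VH||VG|), giving 166°.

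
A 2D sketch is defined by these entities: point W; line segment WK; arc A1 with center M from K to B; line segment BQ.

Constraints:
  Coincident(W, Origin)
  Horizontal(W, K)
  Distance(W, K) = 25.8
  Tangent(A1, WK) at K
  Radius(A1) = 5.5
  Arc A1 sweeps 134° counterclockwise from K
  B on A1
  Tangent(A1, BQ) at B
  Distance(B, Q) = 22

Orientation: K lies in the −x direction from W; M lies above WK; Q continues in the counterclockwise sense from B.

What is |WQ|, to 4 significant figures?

44.84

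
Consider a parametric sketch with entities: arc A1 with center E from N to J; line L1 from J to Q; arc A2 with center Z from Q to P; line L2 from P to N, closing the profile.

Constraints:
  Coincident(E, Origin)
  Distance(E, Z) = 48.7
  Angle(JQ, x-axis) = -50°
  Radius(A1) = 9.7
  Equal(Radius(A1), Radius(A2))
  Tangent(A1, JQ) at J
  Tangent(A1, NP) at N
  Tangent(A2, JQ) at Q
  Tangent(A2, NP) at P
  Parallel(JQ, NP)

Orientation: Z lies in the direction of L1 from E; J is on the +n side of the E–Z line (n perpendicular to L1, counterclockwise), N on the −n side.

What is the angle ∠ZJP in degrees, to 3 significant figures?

10.5°

The slot axis is L1's direction at -50.0°, so u = (cos -50.0°, sin -50.0°) = (0.643, -0.766) and n = (−sin -50.0°, cos -50.0°) = (0.766, 0.643). E is at the origin and Z lies 48.7 along u from E, so Z = 48.7·u = (31.3, -37.3). Tangency of A1 to both parallel lines with radius 9.7 puts J and N at E ± 9.7·n: J = (7.43, 6.24), N = (-7.43, -6.24). Equal radii place Q and P the same way about Z: Q = Z + 9.7·n = (38.7, -31.1), P = Z − 9.7·n = (23.9, -43.5). Then cos ∠ZJP = JZ·JP / (|JZ||JP|), giving 10.5°.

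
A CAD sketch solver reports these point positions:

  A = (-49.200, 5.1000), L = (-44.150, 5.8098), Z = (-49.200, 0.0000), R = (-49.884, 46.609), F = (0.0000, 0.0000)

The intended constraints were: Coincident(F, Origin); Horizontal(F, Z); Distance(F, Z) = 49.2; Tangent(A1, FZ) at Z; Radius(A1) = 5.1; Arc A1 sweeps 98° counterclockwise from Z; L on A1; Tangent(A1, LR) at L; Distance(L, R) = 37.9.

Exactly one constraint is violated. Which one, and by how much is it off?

Distance(L, R) = 37.9 — off by 3.30.

F = (0.00, 0.00) ✓; F.y = 0.00, Z.y = 0.00 ✓; |FZ| = 49.20 ✓; ∠(AZ, ZF) = 90.00° ✓; |AZ| = 5.100 ✓; bearing(A→L) − bearing(A→Z) = 98.00° ✓; |AL| = 5.100 ✓; ∠(AL, LR) = 90.00° ✓; |LR| = 41.20 ✗.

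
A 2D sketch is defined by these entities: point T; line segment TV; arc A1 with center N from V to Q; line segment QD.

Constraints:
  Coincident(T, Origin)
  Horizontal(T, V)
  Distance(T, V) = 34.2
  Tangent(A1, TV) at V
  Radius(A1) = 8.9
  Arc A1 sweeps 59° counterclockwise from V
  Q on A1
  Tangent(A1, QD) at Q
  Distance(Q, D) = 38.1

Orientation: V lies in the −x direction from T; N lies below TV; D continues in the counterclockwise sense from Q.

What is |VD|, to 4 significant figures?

45.93

On A1, V sits at bearing 90° from N; a 59° counterclockwise sweep puts Q at bearing 149°, so Q = N + 8.9·(cos 149°, sin 149°) = (-41.83, -4.316). Since A1 is tangent to QD there, NQ ⟂ QD, so QD runs along (−sin 149°, cos 149°); with |QD| = 38.1, D = (-61.45, -36.97). Then |VD| = |D − V| = 45.93.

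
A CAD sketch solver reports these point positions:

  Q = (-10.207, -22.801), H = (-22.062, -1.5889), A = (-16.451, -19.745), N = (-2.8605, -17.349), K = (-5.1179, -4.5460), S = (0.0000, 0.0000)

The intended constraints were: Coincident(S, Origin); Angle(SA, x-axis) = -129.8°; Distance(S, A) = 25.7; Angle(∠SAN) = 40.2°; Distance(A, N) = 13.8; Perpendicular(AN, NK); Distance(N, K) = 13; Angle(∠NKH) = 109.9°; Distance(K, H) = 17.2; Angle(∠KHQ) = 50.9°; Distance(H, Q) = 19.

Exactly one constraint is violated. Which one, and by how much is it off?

Distance(H, Q) = 19 — off by 5.30.

S = (0.00, 0.00) ✓; SA at -129.8° ✓; |SA| = 25.70 ✓; ∠SAN = 40.20° ✓; |AN| = 13.80 ✓; ∠(AN, NK) = 90.00° ✓; |NK| = 13.00 ✓; ∠NKH = 109.9° ✓; |KH| = 17.20 ✓; ∠KHQ = 50.90° ✓; |HQ| = 24.30 ✗.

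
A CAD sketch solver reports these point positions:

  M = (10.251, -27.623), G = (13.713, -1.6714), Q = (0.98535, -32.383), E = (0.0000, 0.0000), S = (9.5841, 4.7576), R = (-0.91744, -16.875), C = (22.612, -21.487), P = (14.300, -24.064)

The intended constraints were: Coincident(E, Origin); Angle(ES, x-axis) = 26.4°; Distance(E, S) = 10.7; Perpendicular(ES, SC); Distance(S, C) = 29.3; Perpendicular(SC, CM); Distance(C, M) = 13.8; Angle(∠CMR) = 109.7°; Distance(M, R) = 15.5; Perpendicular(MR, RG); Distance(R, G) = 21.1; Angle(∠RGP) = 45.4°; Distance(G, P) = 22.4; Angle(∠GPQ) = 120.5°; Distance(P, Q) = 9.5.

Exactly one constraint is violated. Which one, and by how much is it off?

Distance(P, Q) = 9.5 — off by 6.20.

E = (0.00, 0.00) ✓; ES at 26.40° ✓; |ES| = 10.70 ✓; ∠(ES, SC) = 90.00° ✓; |SC| = 29.30 ✓; ∠(SC, CM) = 90.00° ✓; |CM| = 13.80 ✓; ∠CMR = 109.7° ✓; |MR| = 15.50 ✓; ∠(MR, RG) = 90.00° ✓; |RG| = 21.10 ✓; ∠RGP = 45.40° ✓; |GP| = 22.40 ✓; ∠GPQ = 120.5° ✓; |PQ| = 15.70 ✗.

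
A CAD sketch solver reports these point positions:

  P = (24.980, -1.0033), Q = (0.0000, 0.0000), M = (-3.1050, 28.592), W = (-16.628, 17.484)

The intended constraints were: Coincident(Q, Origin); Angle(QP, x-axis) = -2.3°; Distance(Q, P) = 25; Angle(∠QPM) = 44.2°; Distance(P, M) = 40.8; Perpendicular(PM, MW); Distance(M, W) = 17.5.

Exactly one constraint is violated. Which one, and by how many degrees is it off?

Perpendicular(PM, MW) — off by 4.10°.

Q = (0.00, 0.00) ✓; QP at -2.300° ✓; |QP| = 25.00 ✓; ∠QPM = 44.20° ✓; |PM| = 40.80 ✓; ∠(PM, MW) = 85.90° ✗; |MW| = 17.50 ✓.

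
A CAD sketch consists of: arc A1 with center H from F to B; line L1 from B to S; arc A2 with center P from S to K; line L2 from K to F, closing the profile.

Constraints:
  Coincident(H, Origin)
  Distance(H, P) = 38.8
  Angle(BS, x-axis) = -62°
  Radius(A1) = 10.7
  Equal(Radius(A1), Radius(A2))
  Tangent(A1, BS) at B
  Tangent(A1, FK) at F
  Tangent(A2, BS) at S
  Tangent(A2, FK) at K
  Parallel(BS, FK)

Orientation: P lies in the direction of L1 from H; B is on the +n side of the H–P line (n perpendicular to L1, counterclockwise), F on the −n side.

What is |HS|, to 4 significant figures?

40.25

The slot axis is L1's direction at -62.0°, so u = (cos -62.0°, sin -62.0°) = (0.4695, -0.8829) and n = (−sin -62.0°, cos -62.0°) = (0.8829, 0.4695). H is at the origin and P lies 38.8 along u from H, so P = 38.8·u = (18.22, -34.26). Tangency of A1 to both parallel lines with radius 10.7 puts B and F at H ± 10.7·n: B = (9.448, 5.023), F = (-9.448, -5.023). Equal radii place S and K the same way about P: S = P + 10.7·n = (27.66, -29.24), K = P − 10.7·n = (8.768, -39.28). Then |HS| = |S − H| = 40.25.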